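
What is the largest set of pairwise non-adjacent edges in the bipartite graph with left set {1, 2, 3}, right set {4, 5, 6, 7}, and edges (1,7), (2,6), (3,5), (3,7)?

Step 1: List the neighbors of each left vertex:
  1: 7
  2: 6
  3: 5, 7

Step 2: Greedily match left vertices, then look for augmenting paths:
  Match 1 -- 7
  Match 2 -- 6
  Match 3 -- 5
  No augmenting path remains.

Step 3: Verify this is maximum:
  Matching size 3 = min(|L|, |R|) = min(3, 4), which is an upper bound, so this matching is maximum.

Maximum matching: {(1,7), (2,6), (3,5)}
Size: 3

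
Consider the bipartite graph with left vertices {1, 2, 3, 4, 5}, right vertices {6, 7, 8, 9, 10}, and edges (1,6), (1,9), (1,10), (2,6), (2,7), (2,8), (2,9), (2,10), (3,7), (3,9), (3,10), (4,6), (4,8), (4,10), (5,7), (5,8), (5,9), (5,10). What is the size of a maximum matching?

Step 1: List the neighbors of each left vertex:
  1: 6, 9, 10
  2: 6, 7, 8, 9, 10
  3: 7, 9, 10
  4: 6, 8, 10
  5: 7, 8, 9, 10

Step 2: Greedily match left vertices, then look for augmenting paths:
  Match 1 -- 6
  Match 2 -- 7
  Match 3 -- 9
  Match 4 -- 8
  Match 5 -- 10
  No augmenting path remains.

Step 3: Verify this is maximum:
  Matching size 5 = min(|L|, |R|) = min(5, 5), which is an upper bound, so this matching is maximum.

Maximum matching: {(1,6), (2,7), (3,9), (4,8), (5,10)}
Size: 5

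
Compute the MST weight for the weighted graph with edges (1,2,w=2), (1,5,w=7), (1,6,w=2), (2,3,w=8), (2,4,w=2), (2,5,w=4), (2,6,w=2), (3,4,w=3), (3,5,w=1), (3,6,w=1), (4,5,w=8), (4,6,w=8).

Apply Kruskal's algorithm (sort edges by weight, add if no cycle):

Sorted edges by weight:
  (3,5) w=1
  (3,6) w=1
  (1,2) w=2
  (1,6) w=2
  (2,6) w=2
  (2,4) w=2
  (3,4) w=3
  (2,5) w=4
  (1,5) w=7
  (2,3) w=8
  (4,5) w=8
  (4,6) w=8

Add edge (3,5) w=1 -- no cycle. Running total: 1
Add edge (3,6) w=1 -- no cycle. Running total: 2
Add edge (1,2) w=2 -- no cycle. Running total: 4
Add edge (1,6) w=2 -- no cycle. Running total: 6
Skip edge (2,6) w=2 -- would create cycle
Add edge (2,4) w=2 -- no cycle. Running total: 8

MST edges: (3,5,w=1), (3,6,w=1), (1,2,w=2), (1,6,w=2), (2,4,w=2)
Total MST weight: 1 + 1 + 2 + 2 + 2 = 8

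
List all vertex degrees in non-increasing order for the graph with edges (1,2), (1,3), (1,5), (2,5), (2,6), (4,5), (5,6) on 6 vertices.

Step 1: Count edges incident to each vertex:
  deg(1) = 3 (neighbors: 2, 3, 5)
  deg(2) = 3 (neighbors: 1, 5, 6)
  deg(3) = 1 (neighbors: 1)
  deg(4) = 1 (neighbors: 5)
  deg(5) = 4 (neighbors: 1, 2, 4, 6)
  deg(6) = 2 (neighbors: 2, 5)

Step 2: Sort degrees in non-increasing order:
  Degrees: [3, 3, 1, 1, 4, 2] -> sorted: [4, 3, 3, 2, 1, 1]

Degree sequence: [4, 3, 3, 2, 1, 1]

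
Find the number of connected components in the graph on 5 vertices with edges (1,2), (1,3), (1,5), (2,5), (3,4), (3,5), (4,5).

Step 1: Build adjacency list from edges:
  1: 2, 3, 5
  2: 1, 5
  3: 1, 4, 5
  4: 3, 5
  5: 1, 2, 3, 4

Step 2: Run BFS/DFS from vertex 1:
  Visited: {1, 2, 3, 5, 4}
  Reached 5 of 5 vertices

Step 3: All 5 vertices reached from vertex 1, so the graph is connected.
Number of connected components: 1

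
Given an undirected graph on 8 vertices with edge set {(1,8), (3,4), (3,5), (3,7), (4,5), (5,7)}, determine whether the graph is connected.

Step 1: Build adjacency list from edges:
  1: 8
  2: (none)
  3: 4, 5, 7
  4: 3, 5
  5: 3, 4, 7
  6: (none)
  7: 3, 5
  8: 1

Step 2: Run BFS/DFS from vertex 1:
  Visited: {1, 8}
  Reached 2 of 8 vertices

Step 3: Only 2 of 8 vertices reached. Graph is disconnected.
Connected components: {1, 8}, {2}, {3, 4, 5, 7}, {6}
Answer: No, the graph is not connected (4 components).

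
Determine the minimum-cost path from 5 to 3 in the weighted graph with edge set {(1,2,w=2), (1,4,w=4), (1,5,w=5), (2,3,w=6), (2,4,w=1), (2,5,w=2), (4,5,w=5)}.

Step 1: Build adjacency list with weights:
  1: 2(w=2), 4(w=4), 5(w=5)
  2: 1(w=2), 3(w=6), 4(w=1), 5(w=2)
  3: 2(w=6)
  4: 1(w=4), 2(w=1), 5(w=5)
  5: 1(w=5), 2(w=2), 4(w=5)

Step 2: Apply Dijkstra's algorithm from vertex 5:
  Visit vertex 5 (distance=0)
    Update dist[1] = 5
    Update dist[2] = 2
    Update dist[4] = 5
  Visit vertex 2 (distance=2)
    Update dist[1] = 4
    Update dist[3] = 8
    Update dist[4] = 3
  Visit vertex 4 (distance=3)
  Visit vertex 1 (distance=4)
  Visit vertex 3 (distance=8)

Step 3: Shortest path: 5 -> 2 -> 3
Total weight: 2 + 6 = 8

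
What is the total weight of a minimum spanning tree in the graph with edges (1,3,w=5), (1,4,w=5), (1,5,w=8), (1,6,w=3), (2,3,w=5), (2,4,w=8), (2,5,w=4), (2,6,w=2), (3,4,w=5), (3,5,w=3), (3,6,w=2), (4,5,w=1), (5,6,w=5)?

Apply Kruskal's algorithm (sort edges by weight, add if no cycle):

Sorted edges by weight:
  (4,5) w=1
  (2,6) w=2
  (3,6) w=2
  (1,6) w=3
  (3,5) w=3
  (2,5) w=4
  (1,3) w=5
  (1,4) w=5
  (2,3) w=5
  (3,4) w=5
  (5,6) w=5
  (1,5) w=8
  (2,4) w=8

Add edge (4,5) w=1 -- no cycle. Running total: 1
Add edge (2,6) w=2 -- no cycle. Running total: 3
Add edge (3,6) w=2 -- no cycle. Running total: 5
Add edge (1,6) w=3 -- no cycle. Running total: 8
Add edge (3,5) w=3 -- no cycle. Running total: 11

MST edges: (4,5,w=1), (2,6,w=2), (3,6,w=2), (1,6,w=3), (3,5,w=3)
Total MST weight: 1 + 2 + 2 + 3 + 3 = 11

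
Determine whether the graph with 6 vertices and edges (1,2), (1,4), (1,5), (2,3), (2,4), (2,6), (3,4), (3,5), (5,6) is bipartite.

Step 1: Attempt 2-coloring using BFS:
  Start at vertex 1, assign color 0
  Color vertex 2 with color 1 (neighbor of 1)
  Color vertex 4 with color 1 (neighbor of 1)
  Color vertex 5 with color 1 (neighbor of 1)
  Color vertex 3 with color 0 (neighbor of 2)

Step 2: Conflict found! Vertices 2 and 4 are adjacent but have the same color.
This means the graph contains an odd cycle.

The graph is NOT bipartite.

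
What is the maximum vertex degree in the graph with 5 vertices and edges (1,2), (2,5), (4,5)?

Step 1: Count edges incident to each vertex:
  deg(1) = 1 (neighbors: 2)
  deg(2) = 2 (neighbors: 1, 5)
  deg(3) = 0 (neighbors: none)
  deg(4) = 1 (neighbors: 5)
  deg(5) = 2 (neighbors: 2, 4)

Step 2: Find maximum:
  max(1, 2, 0, 1, 2) = 2 (vertex 2)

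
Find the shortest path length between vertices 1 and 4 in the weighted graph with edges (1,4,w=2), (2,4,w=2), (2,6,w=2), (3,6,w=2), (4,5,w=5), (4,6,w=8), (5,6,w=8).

Step 1: Build adjacency list with weights:
  1: 4(w=2)
  2: 4(w=2), 6(w=2)
  3: 6(w=2)
  4: 1(w=2), 2(w=2), 5(w=5), 6(w=8)
  5: 4(w=5), 6(w=8)
  6: 2(w=2), 3(w=2), 4(w=8), 5(w=8)

Step 2: Apply Dijkstra's algorithm from vertex 1:
  Visit vertex 1 (distance=0)
    Update dist[4] = 2
  Visit vertex 4 (distance=2)
    Update dist[2] = 4
    Update dist[5] = 7
    Update dist[6] = 10

Step 3: Shortest path: 1 -> 4
Total weight: 2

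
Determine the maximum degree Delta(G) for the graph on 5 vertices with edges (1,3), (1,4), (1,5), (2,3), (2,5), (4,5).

Step 1: Count edges incident to each vertex:
  deg(1) = 3 (neighbors: 3, 4, 5)
  deg(2) = 2 (neighbors: 3, 5)
  deg(3) = 2 (neighbors: 1, 2)
  deg(4) = 2 (neighbors: 1, 5)
  deg(5) = 3 (neighbors: 1, 2, 4)

Step 2: Find maximum:
  max(3, 2, 2, 2, 3) = 3 (vertex 1)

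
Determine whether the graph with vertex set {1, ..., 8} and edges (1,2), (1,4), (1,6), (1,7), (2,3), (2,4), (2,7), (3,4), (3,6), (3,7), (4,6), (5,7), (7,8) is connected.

Step 1: Build adjacency list from edges:
  1: 2, 4, 6, 7
  2: 1, 3, 4, 7
  3: 2, 4, 6, 7
  4: 1, 2, 3, 6
  5: 7
  6: 1, 3, 4
  7: 1, 2, 3, 5, 8
  8: 7

Step 2: Run BFS/DFS from vertex 1:
  Visited: {1, 2, 4, 6, 7, 3, 5, 8}
  Reached 8 of 8 vertices

Step 3: All 8 vertices reached from vertex 1, so the graph is connected.
Answer: Yes, the graph is connected.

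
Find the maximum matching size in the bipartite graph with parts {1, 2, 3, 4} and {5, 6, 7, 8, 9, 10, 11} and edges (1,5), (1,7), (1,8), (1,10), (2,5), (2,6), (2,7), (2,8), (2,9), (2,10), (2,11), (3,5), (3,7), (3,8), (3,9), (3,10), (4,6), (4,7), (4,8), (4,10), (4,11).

Step 1: List the neighbors of each left vertex:
  1: 5, 7, 8, 10
  2: 5, 6, 7, 8, 9, 10, 11
  3: 5, 7, 8, 9, 10
  4: 6, 7, 8, 10, 11

Step 2: Greedily match left vertices, then look for augmenting paths:
  Match 1 -- 5
  Match 2 -- 6
  Match 3 -- 7
  Match 4 -- 8
  No augmenting path remains.

Step 3: Verify this is maximum:
  Matching size 4 = min(|L|, |R|) = min(4, 7), which is an upper bound, so this matching is maximum.

Maximum matching: {(1,5), (2,6), (3,7), (4,8)}
Size: 4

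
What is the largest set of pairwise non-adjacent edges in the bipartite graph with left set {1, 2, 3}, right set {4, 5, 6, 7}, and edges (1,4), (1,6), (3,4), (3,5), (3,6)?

Step 1: List the neighbors of each left vertex:
  1: 4, 6
  2: (none)
  3: 4, 5, 6

Step 2: Greedily match left vertices, then look for augmenting paths:
  Match 1 -- 4
  Match 3 -- 5
  No augmenting path remains.

Step 3: Verify this is maximum:
  Matching has size 2. The vertex set {1, 3} covers every edge and has size 2; any matching has at most one edge per cover vertex, so 2 is maximum (König's theorem).

Maximum matching: {(1,4), (3,5)}
Size: 2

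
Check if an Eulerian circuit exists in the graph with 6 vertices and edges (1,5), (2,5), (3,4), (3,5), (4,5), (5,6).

Step 1: Find the degree of each vertex:
  deg(1) = 1
  deg(2) = 1
  deg(3) = 2
  deg(4) = 2
  deg(5) = 5
  deg(6) = 1

Step 2: Count vertices with odd degree:
  Odd-degree vertices: 1, 2, 5, 6 (4 total)

Step 3: Apply Euler's theorem:
  - Eulerian circuit exists iff graph is connected and all vertices have even degree
  - Eulerian path exists iff graph is connected and has 0 or 2 odd-degree vertices

Graph has 4 odd-degree vertices (need 0 or 2).
Neither Eulerian path nor Eulerian circuit exists.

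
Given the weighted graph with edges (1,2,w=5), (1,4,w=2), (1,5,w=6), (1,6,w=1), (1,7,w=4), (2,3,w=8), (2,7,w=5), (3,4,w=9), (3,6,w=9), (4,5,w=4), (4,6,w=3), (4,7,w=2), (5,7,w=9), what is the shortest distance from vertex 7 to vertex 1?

Step 1: Build adjacency list with weights:
  1: 2(w=5), 4(w=2), 5(w=6), 6(w=1), 7(w=4)
  2: 1(w=5), 3(w=8), 7(w=5)
  3: 2(w=8), 4(w=9), 6(w=9)
  4: 1(w=2), 3(w=9), 5(w=4), 6(w=3), 7(w=2)
  5: 1(w=6), 4(w=4), 7(w=9)
  6: 1(w=1), 3(w=9), 4(w=3)
  7: 1(w=4), 2(w=5), 4(w=2), 5(w=9)

Step 2: Apply Dijkstra's algorithm from vertex 7:
  Visit vertex 7 (distance=0)
    Update dist[1] = 4
    Update dist[2] = 5
    Update dist[4] = 2
    Update dist[5] = 9
  Visit vertex 4 (distance=2)
    Update dist[3] = 11
    Update dist[5] = 6
    Update dist[6] = 5
  Visit vertex 1 (distance=4)

Step 3: Shortest path: 7 -> 1
Total weight: 4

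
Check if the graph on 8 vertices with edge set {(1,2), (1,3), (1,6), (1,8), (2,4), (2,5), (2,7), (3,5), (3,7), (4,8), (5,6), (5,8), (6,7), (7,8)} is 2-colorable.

Step 1: Attempt 2-coloring using BFS:
  Start at vertex 1, assign color 0
  Color vertex 2 with color 1 (neighbor of 1)
  Color vertex 3 with color 1 (neighbor of 1)
  Color vertex 6 with color 1 (neighbor of 1)
  Color vertex 8 with color 1 (neighbor of 1)
  Color vertex 4 with color 0 (neighbor of 2)
  Color vertex 5 with color 0 (neighbor of 2)
  Color vertex 7 with color 0 (neighbor of 2)

Step 2: 2-coloring succeeded. No conflicts found.
  Set A (color 0): {1, 4, 5, 7}
  Set B (color 1): {2, 3, 6, 8}

The graph is bipartite with partition {1, 4, 5, 7}, {2, 3, 6, 8}.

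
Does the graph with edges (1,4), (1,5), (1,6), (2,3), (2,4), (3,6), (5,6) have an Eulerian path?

Step 1: Find the degree of each vertex:
  deg(1) = 3
  deg(2) = 2
  deg(3) = 2
  deg(4) = 2
  deg(5) = 2
  deg(6) = 3

Step 2: Count vertices with odd degree:
  Odd-degree vertices: 1, 6 (2 total)

Step 3: Apply Euler's theorem:
  - Eulerian circuit exists iff graph is connected and all vertices have even degree
  - Eulerian path exists iff graph is connected and has 0 or 2 odd-degree vertices

Graph is connected with exactly 2 odd-degree vertices (1, 6).
Eulerian path exists (starting and ending at the odd-degree vertices), but no Eulerian circuit.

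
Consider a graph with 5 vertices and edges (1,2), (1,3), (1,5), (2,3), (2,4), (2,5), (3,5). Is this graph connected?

Step 1: Build adjacency list from edges:
  1: 2, 3, 5
  2: 1, 3, 4, 5
  3: 1, 2, 5
  4: 2
  5: 1, 2, 3

Step 2: Run BFS/DFS from vertex 1:
  Visited: {1, 2, 3, 5, 4}
  Reached 5 of 5 vertices

Step 3: All 5 vertices reached from vertex 1, so the graph is connected.
Answer: Yes, the graph is connected.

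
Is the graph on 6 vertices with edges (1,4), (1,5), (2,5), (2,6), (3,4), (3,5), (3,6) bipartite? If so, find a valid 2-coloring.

Step 1: Attempt 2-coloring using BFS:
  Start at vertex 1, assign color 0
  Color vertex 4 with color 1 (neighbor of 1)
  Color vertex 5 with color 1 (neighbor of 1)
  Color vertex 3 with color 0 (neighbor of 4)
  Color vertex 2 with color 0 (neighbor of 5)
  Color vertex 6 with color 1 (neighbor of 3)

Step 2: 2-coloring succeeded. No conflicts found.
  Set A (color 0): {1, 2, 3}
  Set B (color 1): {4, 5, 6}

The graph is bipartite with partition {1, 2, 3}, {4, 5, 6}.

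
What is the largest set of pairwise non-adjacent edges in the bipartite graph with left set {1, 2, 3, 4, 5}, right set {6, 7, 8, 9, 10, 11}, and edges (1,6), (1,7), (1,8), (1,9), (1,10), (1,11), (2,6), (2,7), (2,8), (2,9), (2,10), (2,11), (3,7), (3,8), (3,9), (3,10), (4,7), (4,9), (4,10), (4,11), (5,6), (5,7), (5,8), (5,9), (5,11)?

Step 1: List the neighbors of each left vertex:
  1: 6, 7, 8, 9, 10, 11
  2: 6, 7, 8, 9, 10, 11
  3: 7, 8, 9, 10
  4: 7, 9, 10, 11
  5: 6, 7, 8, 9, 11

Step 2: Greedily match left vertices, then look for augmenting paths:
  Match 1 -- 6
  Match 2 -- 7
  Match 3 -- 8
  Match 4 -- 9
  Match 5 -- 11
  No augmenting path remains.

Step 3: Verify this is maximum:
  Matching size 5 = min(|L|, |R|) = min(5, 6), which is an upper bound, so this matching is maximum.

Maximum matching: {(1,6), (2,7), (3,8), (4,9), (5,11)}
Size: 5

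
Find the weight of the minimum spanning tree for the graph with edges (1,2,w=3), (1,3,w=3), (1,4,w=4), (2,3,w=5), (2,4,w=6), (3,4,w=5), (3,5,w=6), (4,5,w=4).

Apply Kruskal's algorithm (sort edges by weight, add if no cycle):

Sorted edges by weight:
  (1,3) w=3
  (1,2) w=3
  (1,4) w=4
  (4,5) w=4
  (2,3) w=5
  (3,4) w=5
  (2,4) w=6
  (3,5) w=6

Add edge (1,3) w=3 -- no cycle. Running total: 3
Add edge (1,2) w=3 -- no cycle. Running total: 6
Add edge (1,4) w=4 -- no cycle. Running total: 10
Add edge (4,5) w=4 -- no cycle. Running total: 14

MST edges: (1,3,w=3), (1,2,w=3), (1,4,w=4), (4,5,w=4)
Total MST weight: 3 + 3 + 4 + 4 = 14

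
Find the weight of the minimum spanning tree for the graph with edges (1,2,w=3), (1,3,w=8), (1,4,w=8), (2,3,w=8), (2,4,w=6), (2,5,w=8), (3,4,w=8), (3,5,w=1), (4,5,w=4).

Apply Kruskal's algorithm (sort edges by weight, add if no cycle):

Sorted edges by weight:
  (3,5) w=1
  (1,2) w=3
  (4,5) w=4
  (2,4) w=6
  (1,4) w=8
  (1,3) w=8
  (2,5) w=8
  (2,3) w=8
  (3,4) w=8

Add edge (3,5) w=1 -- no cycle. Running total: 1
Add edge (1,2) w=3 -- no cycle. Running total: 4
Add edge (4,5) w=4 -- no cycle. Running total: 8
Add edge (2,4) w=6 -- no cycle. Running total: 14

MST edges: (3,5,w=1), (1,2,w=3), (4,5,w=4), (2,4,w=6)
Total MST weight: 1 + 3 + 4 + 6 = 14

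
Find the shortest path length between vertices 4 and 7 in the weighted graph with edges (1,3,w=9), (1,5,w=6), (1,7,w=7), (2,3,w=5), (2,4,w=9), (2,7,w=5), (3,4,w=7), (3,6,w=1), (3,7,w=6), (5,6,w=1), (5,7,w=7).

Step 1: Build adjacency list with weights:
  1: 3(w=9), 5(w=6), 7(w=7)
  2: 3(w=5), 4(w=9), 7(w=5)
  3: 1(w=9), 2(w=5), 4(w=7), 6(w=1), 7(w=6)
  4: 2(w=9), 3(w=7)
  5: 1(w=6), 6(w=1), 7(w=7)
  6: 3(w=1), 5(w=1)
  7: 1(w=7), 2(w=5), 3(w=6), 5(w=7)

Step 2: Apply Dijkstra's algorithm from vertex 4:
  Visit vertex 4 (distance=0)
    Update dist[2] = 9
    Update dist[3] = 7
  Visit vertex 3 (distance=7)
    Update dist[1] = 16
    Update dist[6] = 8
    Update dist[7] = 13
  Visit vertex 6 (distance=8)
    Update dist[5] = 9
  Visit vertex 2 (distance=9)
  Visit vertex 5 (distance=9)
    Update dist[1] = 15
  Visit vertex 7 (distance=13)

Step 3: Shortest path: 4 -> 3 -> 7
Total weight: 7 + 6 = 13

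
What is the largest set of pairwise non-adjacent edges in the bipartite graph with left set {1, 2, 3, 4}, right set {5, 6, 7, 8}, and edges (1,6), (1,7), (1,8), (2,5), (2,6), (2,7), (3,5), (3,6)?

Step 1: List the neighbors of each left vertex:
  1: 6, 7, 8
  2: 5, 6, 7
  3: 5, 6
  4: (none)

Step 2: Greedily match left vertices, then look for augmenting paths:
  Match 1 -- 6
  Match 2 -- 7
  Match 3 -- 5
  No augmenting path remains.

Step 3: Verify this is maximum:
  Matching has size 3. The vertex set {1, 2, 3} covers every edge and has size 3; any matching has at most one edge per cover vertex, so 3 is maximum (König's theorem).

Maximum matching: {(1,6), (2,7), (3,5)}
Size: 3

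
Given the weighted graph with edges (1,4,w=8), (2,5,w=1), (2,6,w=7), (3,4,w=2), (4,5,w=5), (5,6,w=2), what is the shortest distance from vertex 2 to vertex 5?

Step 1: Build adjacency list with weights:
  1: 4(w=8)
  2: 5(w=1), 6(w=7)
  3: 4(w=2)
  4: 1(w=8), 3(w=2), 5(w=5)
  5: 2(w=1), 4(w=5), 6(w=2)
  6: 2(w=7), 5(w=2)

Step 2: Apply Dijkstra's algorithm from vertex 2:
  Visit vertex 2 (distance=0)
    Update dist[5] = 1
    Update dist[6] = 7
  Visit vertex 5 (distance=1)
    Update dist[4] = 6
    Update dist[6] = 3

Step 3: Shortest path: 2 -> 5
Total weight: 1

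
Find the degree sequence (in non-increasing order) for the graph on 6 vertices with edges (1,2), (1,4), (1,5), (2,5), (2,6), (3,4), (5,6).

Step 1: Count edges incident to each vertex:
  deg(1) = 3 (neighbors: 2, 4, 5)
  deg(2) = 3 (neighbors: 1, 5, 6)
  deg(3) = 1 (neighbors: 4)
  deg(4) = 2 (neighbors: 1, 3)
  deg(5) = 3 (neighbors: 1, 2, 6)
  deg(6) = 2 (neighbors: 2, 5)

Step 2: Sort degrees in non-increasing order:
  Degrees: [3, 3, 1, 2, 3, 2] -> sorted: [3, 3, 3, 2, 2, 1]

Degree sequence: [3, 3, 3, 2, 2, 1]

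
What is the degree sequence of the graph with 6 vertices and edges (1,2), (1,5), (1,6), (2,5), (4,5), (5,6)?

Step 1: Count edges incident to each vertex:
  deg(1) = 3 (neighbors: 2, 5, 6)
  deg(2) = 2 (neighbors: 1, 5)
  deg(3) = 0 (neighbors: none)
  deg(4) = 1 (neighbors: 5)
  deg(5) = 4 (neighbors: 1, 2, 4, 6)
  deg(6) = 2 (neighbors: 1, 5)

Step 2: Sort degrees in non-increasing order:
  Degrees: [3, 2, 0, 1, 4, 2] -> sorted: [4, 3, 2, 2, 1, 0]

Degree sequence: [4, 3, 2, 2, 1, 0]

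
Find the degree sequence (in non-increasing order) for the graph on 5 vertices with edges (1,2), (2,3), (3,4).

Step 1: Count edges incident to each vertex:
  deg(1) = 1 (neighbors: 2)
  deg(2) = 2 (neighbors: 1, 3)
  deg(3) = 2 (neighbors: 2, 4)
  deg(4) = 1 (neighbors: 3)
  deg(5) = 0 (neighbors: none)

Step 2: Sort degrees in non-increasing order:
  Degrees: [1, 2, 2, 1, 0] -> sorted: [2, 2, 1, 1, 0]

Degree sequence: [2, 2, 1, 1, 0]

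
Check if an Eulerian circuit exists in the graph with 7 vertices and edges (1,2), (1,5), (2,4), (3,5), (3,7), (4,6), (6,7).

Step 1: Find the degree of each vertex:
  deg(1) = 2
  deg(2) = 2
  deg(3) = 2
  deg(4) = 2
  deg(5) = 2
  deg(6) = 2
  deg(7) = 2

Step 2: Count vertices with odd degree:
  All vertices have even degree (0 odd-degree vertices)

Step 3: Apply Euler's theorem:
  - Eulerian circuit exists iff graph is connected and all vertices have even degree
  - Eulerian path exists iff graph is connected and has 0 or 2 odd-degree vertices

Graph is connected with 0 odd-degree vertices.
Both Eulerian circuit and Eulerian path exist.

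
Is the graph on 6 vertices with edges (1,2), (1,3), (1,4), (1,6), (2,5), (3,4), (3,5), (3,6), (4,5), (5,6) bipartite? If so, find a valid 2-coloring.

Step 1: Attempt 2-coloring using BFS:
  Start at vertex 1, assign color 0
  Color vertex 2 with color 1 (neighbor of 1)
  Color vertex 3 with color 1 (neighbor of 1)
  Color vertex 4 with color 1 (neighbor of 1)
  Color vertex 6 with color 1 (neighbor of 1)
  Color vertex 5 with color 0 (neighbor of 2)

Step 2: Conflict found! Vertices 3 and 4 are adjacent but have the same color.
This means the graph contains an odd cycle.

The graph is NOT bipartite.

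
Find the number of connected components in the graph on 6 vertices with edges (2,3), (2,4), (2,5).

Step 1: Build adjacency list from edges:
  1: (none)
  2: 3, 4, 5
  3: 2
  4: 2
  5: 2
  6: (none)

Step 2: Run BFS/DFS from vertex 1:
  Visited: {1}
  Reached 1 of 6 vertices

Step 3: Only 1 of 6 vertices reached. Graph is disconnected.
Connected components: {1}, {2, 3, 4, 5}, {6}
Number of connected components: 3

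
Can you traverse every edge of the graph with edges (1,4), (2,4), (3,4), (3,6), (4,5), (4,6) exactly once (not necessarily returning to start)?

Step 1: Find the degree of each vertex:
  deg(1) = 1
  deg(2) = 1
  deg(3) = 2
  deg(4) = 5
  deg(5) = 1
  deg(6) = 2

Step 2: Count vertices with odd degree:
  Odd-degree vertices: 1, 2, 4, 5 (4 total)

Step 3: Apply Euler's theorem:
  - Eulerian circuit exists iff graph is connected and all vertices have even degree
  - Eulerian path exists iff graph is connected and has 0 or 2 odd-degree vertices

Graph has 4 odd-degree vertices (need 0 or 2).
Neither Eulerian path nor Eulerian circuit exists.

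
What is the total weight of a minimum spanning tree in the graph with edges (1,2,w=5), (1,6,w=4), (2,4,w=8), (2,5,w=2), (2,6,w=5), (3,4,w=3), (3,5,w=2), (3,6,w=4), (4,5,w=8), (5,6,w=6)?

Apply Kruskal's algorithm (sort edges by weight, add if no cycle):

Sorted edges by weight:
  (2,5) w=2
  (3,5) w=2
  (3,4) w=3
  (1,6) w=4
  (3,6) w=4
  (1,2) w=5
  (2,6) w=5
  (5,6) w=6
  (2,4) w=8
  (4,5) w=8

Add edge (2,5) w=2 -- no cycle. Running total: 2
Add edge (3,5) w=2 -- no cycle. Running total: 4
Add edge (3,4) w=3 -- no cycle. Running total: 7
Add edge (1,6) w=4 -- no cycle. Running total: 11
Add edge (3,6) w=4 -- no cycle. Running total: 15

MST edges: (2,5,w=2), (3,5,w=2), (3,4,w=3), (1,6,w=4), (3,6,w=4)
Total MST weight: 2 + 2 + 3 + 4 + 4 = 15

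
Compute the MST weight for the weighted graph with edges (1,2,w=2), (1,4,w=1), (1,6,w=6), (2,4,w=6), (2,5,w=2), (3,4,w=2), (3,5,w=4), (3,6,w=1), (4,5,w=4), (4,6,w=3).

Apply Kruskal's algorithm (sort edges by weight, add if no cycle):

Sorted edges by weight:
  (1,4) w=1
  (3,6) w=1
  (1,2) w=2
  (2,5) w=2
  (3,4) w=2
  (4,6) w=3
  (3,5) w=4
  (4,5) w=4
  (1,6) w=6
  (2,4) w=6

Add edge (1,4) w=1 -- no cycle. Running total: 1
Add edge (3,6) w=1 -- no cycle. Running total: 2
Add edge (1,2) w=2 -- no cycle. Running total: 4
Add edge (2,5) w=2 -- no cycle. Running total: 6
Add edge (3,4) w=2 -- no cycle. Running total: 8

MST edges: (1,4,w=1), (3,6,w=1), (1,2,w=2), (2,5,w=2), (3,4,w=2)
Total MST weight: 1 + 1 + 2 + 2 + 2 = 8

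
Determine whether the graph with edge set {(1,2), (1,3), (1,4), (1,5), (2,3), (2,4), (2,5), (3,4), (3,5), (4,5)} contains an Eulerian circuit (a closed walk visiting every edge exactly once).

Step 1: Find the degree of each vertex:
  deg(1) = 4
  deg(2) = 4
  deg(3) = 4
  deg(4) = 4
  deg(5) = 4

Step 2: Count vertices with odd degree:
  All vertices have even degree (0 odd-degree vertices)

Step 3: Apply Euler's theorem:
  - Eulerian circuit exists iff graph is connected and all vertices have even degree
  - Eulerian path exists iff graph is connected and has 0 or 2 odd-degree vertices

Graph is connected with 0 odd-degree vertices.
Both Eulerian circuit and Eulerian path exist.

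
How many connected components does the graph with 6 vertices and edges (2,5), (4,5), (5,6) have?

Step 1: Build adjacency list from edges:
  1: (none)
  2: 5
  3: (none)
  4: 5
  5: 2, 4, 6
  6: 5

Step 2: Run BFS/DFS from vertex 1:
  Visited: {1}
  Reached 1 of 6 vertices

Step 3: Only 1 of 6 vertices reached. Graph is disconnected.
Connected components: {1}, {2, 4, 5, 6}, {3}
Number of connected components: 3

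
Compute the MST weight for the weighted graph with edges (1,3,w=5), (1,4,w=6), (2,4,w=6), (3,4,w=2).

Apply Kruskal's algorithm (sort edges by weight, add if no cycle):

Sorted edges by weight:
  (3,4) w=2
  (1,3) w=5
  (1,4) w=6
  (2,4) w=6

Add edge (3,4) w=2 -- no cycle. Running total: 2
Add edge (1,3) w=5 -- no cycle. Running total: 7
Skip edge (1,4) w=6 -- would create cycle
Add edge (2,4) w=6 -- no cycle. Running total: 13

MST edges: (3,4,w=2), (1,3,w=5), (2,4,w=6)
Total MST weight: 2 + 5 + 6 = 13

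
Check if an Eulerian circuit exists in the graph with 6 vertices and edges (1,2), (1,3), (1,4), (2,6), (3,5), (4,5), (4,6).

Step 1: Find the degree of each vertex:
  deg(1) = 3
  deg(2) = 2
  deg(3) = 2
  deg(4) = 3
  deg(5) = 2
  deg(6) = 2

Step 2: Count vertices with odd degree:
  Odd-degree vertices: 1, 4 (2 total)

Step 3: Apply Euler's theorem:
  - Eulerian circuit exists iff graph is connected and all vertices have even degree
  - Eulerian path exists iff graph is connected and has 0 or 2 odd-degree vertices

Graph is connected with exactly 2 odd-degree vertices (1, 4).
Eulerian path exists (starting and ending at the odd-degree vertices), but no Eulerian circuit.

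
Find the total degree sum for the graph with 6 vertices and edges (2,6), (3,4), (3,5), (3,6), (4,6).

Step 1: Count edges incident to each vertex:
  deg(1) = 0 (neighbors: none)
  deg(2) = 1 (neighbors: 6)
  deg(3) = 3 (neighbors: 4, 5, 6)
  deg(4) = 2 (neighbors: 3, 6)
  deg(5) = 1 (neighbors: 3)
  deg(6) = 3 (neighbors: 2, 3, 4)

Step 2: Sum all degrees:
  0 + 1 + 3 + 2 + 1 + 3 = 10

Verification: sum of degrees = 2 * |E| = 2 * 5 = 10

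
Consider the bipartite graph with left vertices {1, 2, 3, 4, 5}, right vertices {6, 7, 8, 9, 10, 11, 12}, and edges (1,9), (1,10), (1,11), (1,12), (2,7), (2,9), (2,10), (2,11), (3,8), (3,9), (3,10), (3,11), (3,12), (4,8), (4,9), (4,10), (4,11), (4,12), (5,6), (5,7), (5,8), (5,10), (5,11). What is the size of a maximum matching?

Step 1: List the neighbors of each left vertex:
  1: 9, 10, 11, 12
  2: 7, 9, 10, 11
  3: 8, 9, 10, 11, 12
  4: 8, 9, 10, 11, 12
  5: 6, 7, 8, 10, 11

Step 2: Greedily match left vertices, then look for augmenting paths:
  Match 1 -- 9
  Match 2 -- 7
  Match 3 -- 8
  Match 4 -- 10
  Match 5 -- 6
  No augmenting path remains.

Step 3: Verify this is maximum:
  Matching size 5 = min(|L|, |R|) = min(5, 7), which is an upper bound, so this matching is maximum.

Maximum matching: {(1,9), (2,7), (3,8), (4,10), (5,6)}
Size: 5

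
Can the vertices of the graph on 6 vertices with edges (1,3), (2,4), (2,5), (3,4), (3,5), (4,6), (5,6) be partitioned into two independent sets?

Step 1: Attempt 2-coloring using BFS:
  Start at vertex 1, assign color 0
  Color vertex 3 with color 1 (neighbor of 1)
  Color vertex 4 with color 0 (neighbor of 3)
  Color vertex 5 with color 0 (neighbor of 3)
  Color vertex 2 with color 1 (neighbor of 4)
  Color vertex 6 with color 1 (neighbor of 4)

Step 2: 2-coloring succeeded. No conflicts found.
  Set A (color 0): {1, 4, 5}
  Set B (color 1): {2, 3, 6}

The graph is bipartite with partition {1, 4, 5}, {2, 3, 6}.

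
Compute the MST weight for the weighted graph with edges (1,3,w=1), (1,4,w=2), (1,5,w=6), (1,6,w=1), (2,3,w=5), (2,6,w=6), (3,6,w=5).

Apply Kruskal's algorithm (sort edges by weight, add if no cycle):

Sorted edges by weight:
  (1,3) w=1
  (1,6) w=1
  (1,4) w=2
  (2,3) w=5
  (3,6) w=5
  (1,5) w=6
  (2,6) w=6

Add edge (1,3) w=1 -- no cycle. Running total: 1
Add edge (1,6) w=1 -- no cycle. Running total: 2
Add edge (1,4) w=2 -- no cycle. Running total: 4
Add edge (2,3) w=5 -- no cycle. Running total: 9
Skip edge (3,6) w=5 -- would create cycle
Add edge (1,5) w=6 -- no cycle. Running total: 15

MST edges: (1,3,w=1), (1,6,w=1), (1,4,w=2), (2,3,w=5), (1,5,w=6)
Total MST weight: 1 + 1 + 2 + 5 + 6 = 15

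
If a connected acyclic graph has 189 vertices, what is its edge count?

A tree on n vertices always has exactly n - 1 edges.
For n = 189: edges = 189 - 1 = 188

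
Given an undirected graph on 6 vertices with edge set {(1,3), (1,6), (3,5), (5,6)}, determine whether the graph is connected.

Step 1: Build adjacency list from edges:
  1: 3, 6
  2: (none)
  3: 1, 5
  4: (none)
  5: 3, 6
  6: 1, 5

Step 2: Run BFS/DFS from vertex 1:
  Visited: {1, 3, 6, 5}
  Reached 4 of 6 vertices

Step 3: Only 4 of 6 vertices reached. Graph is disconnected.
Connected components: {1, 3, 5, 6}, {2}, {4}
Answer: No, the graph is not connected (3 components).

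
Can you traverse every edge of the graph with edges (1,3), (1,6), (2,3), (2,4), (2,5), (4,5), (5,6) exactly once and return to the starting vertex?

Step 1: Find the degree of each vertex:
  deg(1) = 2
  deg(2) = 3
  deg(3) = 2
  deg(4) = 2
  deg(5) = 3
  deg(6) = 2

Step 2: Count vertices with odd degree:
  Odd-degree vertices: 2, 5 (2 total)

Step 3: Apply Euler's theorem:
  - Eulerian circuit exists iff graph is connected and all vertices have even degree
  - Eulerian path exists iff graph is connected and has 0 or 2 odd-degree vertices

Graph is connected with exactly 2 odd-degree vertices (2, 5).
Eulerian path exists (starting and ending at the odd-degree vertices), but no Eulerian circuit.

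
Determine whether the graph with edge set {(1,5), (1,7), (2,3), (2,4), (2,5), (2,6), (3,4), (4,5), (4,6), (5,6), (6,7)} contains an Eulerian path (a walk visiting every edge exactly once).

Step 1: Find the degree of each vertex:
  deg(1) = 2
  deg(2) = 4
  deg(3) = 2
  deg(4) = 4
  deg(5) = 4
  deg(6) = 4
  deg(7) = 2

Step 2: Count vertices with odd degree:
  All vertices have even degree (0 odd-degree vertices)

Step 3: Apply Euler's theorem:
  - Eulerian circuit exists iff graph is connected and all vertices have even degree
  - Eulerian path exists iff graph is connected and has 0 or 2 odd-degree vertices

Graph is connected with 0 odd-degree vertices.
Both Eulerian circuit and Eulerian path exist.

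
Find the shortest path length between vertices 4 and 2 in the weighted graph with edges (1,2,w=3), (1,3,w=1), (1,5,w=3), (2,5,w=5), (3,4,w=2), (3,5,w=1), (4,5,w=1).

Step 1: Build adjacency list with weights:
  1: 2(w=3), 3(w=1), 5(w=3)
  2: 1(w=3), 5(w=5)
  3: 1(w=1), 4(w=2), 5(w=1)
  4: 3(w=2), 5(w=1)
  5: 1(w=3), 2(w=5), 3(w=1), 4(w=1)

Step 2: Apply Dijkstra's algorithm from vertex 4:
  Visit vertex 4 (distance=0)
    Update dist[3] = 2
    Update dist[5] = 1
  Visit vertex 5 (distance=1)
    Update dist[1] = 4
    Update dist[2] = 6
  Visit vertex 3 (distance=2)
    Update dist[1] = 3
  Visit vertex 1 (distance=3)
  Visit vertex 2 (distance=6)

Step 3: Shortest path: 4 -> 5 -> 2
Total weight: 1 + 5 = 6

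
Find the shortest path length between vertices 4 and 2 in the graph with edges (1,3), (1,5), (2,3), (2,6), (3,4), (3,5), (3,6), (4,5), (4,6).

Step 1: Build adjacency list:
  1: 3, 5
  2: 3, 6
  3: 1, 2, 4, 5, 6
  4: 3, 5, 6
  5: 1, 3, 4
  6: 2, 3, 4

Step 2: BFS from vertex 4 to find shortest path to 2:
  vertex 3 reached at distance 1
  vertex 5 reached at distance 1
  vertex 6 reached at distance 1
  vertex 1 reached at distance 2
  vertex 2 reached at distance 2

Step 3: Shortest path: 4 -> 3 -> 2
Path length: 2 edges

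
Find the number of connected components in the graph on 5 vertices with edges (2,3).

Step 1: Build adjacency list from edges:
  1: (none)
  2: 3
  3: 2
  4: (none)
  5: (none)

Step 2: Run BFS/DFS from vertex 1:
  Visited: {1}
  Reached 1 of 5 vertices

Step 3: Only 1 of 5 vertices reached. Graph is disconnected.
Connected components: {1}, {2, 3}, {4}, {5}
Number of connected components: 4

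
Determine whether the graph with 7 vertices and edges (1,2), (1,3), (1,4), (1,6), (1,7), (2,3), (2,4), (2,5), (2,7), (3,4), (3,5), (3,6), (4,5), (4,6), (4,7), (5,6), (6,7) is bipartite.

Step 1: Attempt 2-coloring using BFS:
  Start at vertex 1, assign color 0
  Color vertex 2 with color 1 (neighbor of 1)
  Color vertex 3 with color 1 (neighbor of 1)
  Color vertex 4 with color 1 (neighbor of 1)
  Color vertex 6 with color 1 (neighbor of 1)
  Color vertex 7 with color 1 (neighbor of 1)

Step 2: Conflict found! Vertices 2 and 3 are adjacent but have the same color.
This means the graph contains an odd cycle.

The graph is NOT bipartite.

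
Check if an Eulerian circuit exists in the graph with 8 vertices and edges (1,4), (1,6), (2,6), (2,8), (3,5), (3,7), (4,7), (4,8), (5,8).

Step 1: Find the degree of each vertex:
  deg(1) = 2
  deg(2) = 2
  deg(3) = 2
  deg(4) = 3
  deg(5) = 2
  deg(6) = 2
  deg(7) = 2
  deg(8) = 3

Step 2: Count vertices with odd degree:
  Odd-degree vertices: 4, 8 (2 total)

Step 3: Apply Euler's theorem:
  - Eulerian circuit exists iff graph is connected and all vertices have even degree
  - Eulerian path exists iff graph is connected and has 0 or 2 odd-degree vertices

Graph is connected with exactly 2 odd-degree vertices (4, 8).
Eulerian path exists (starting and ending at the odd-degree vertices), but no Eulerian circuit.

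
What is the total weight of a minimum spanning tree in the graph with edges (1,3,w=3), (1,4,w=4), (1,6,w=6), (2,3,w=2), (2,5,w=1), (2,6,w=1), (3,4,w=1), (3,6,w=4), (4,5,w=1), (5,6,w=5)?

Apply Kruskal's algorithm (sort edges by weight, add if no cycle):

Sorted edges by weight:
  (2,6) w=1
  (2,5) w=1
  (3,4) w=1
  (4,5) w=1
  (2,3) w=2
  (1,3) w=3
  (1,4) w=4
  (3,6) w=4
  (5,6) w=5
  (1,6) w=6

Add edge (2,6) w=1 -- no cycle. Running total: 1
Add edge (2,5) w=1 -- no cycle. Running total: 2
Add edge (3,4) w=1 -- no cycle. Running total: 3
Add edge (4,5) w=1 -- no cycle. Running total: 4
Skip edge (2,3) w=2 -- would create cycle
Add edge (1,3) w=3 -- no cycle. Running total: 7

MST edges: (2,6,w=1), (2,5,w=1), (3,4,w=1), (4,5,w=1), (1,3,w=3)
Total MST weight: 1 + 1 + 1 + 1 + 3 = 7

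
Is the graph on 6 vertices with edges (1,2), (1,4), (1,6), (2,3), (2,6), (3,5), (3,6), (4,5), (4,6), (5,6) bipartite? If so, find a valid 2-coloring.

Step 1: Attempt 2-coloring using BFS:
  Start at vertex 1, assign color 0
  Color vertex 2 with color 1 (neighbor of 1)
  Color vertex 4 with color 1 (neighbor of 1)
  Color vertex 6 with color 1 (neighbor of 1)
  Color vertex 3 with color 0 (neighbor of 2)

Step 2: Conflict found! Vertices 2 and 6 are adjacent but have the same color.
This means the graph contains an odd cycle.

The graph is NOT bipartite.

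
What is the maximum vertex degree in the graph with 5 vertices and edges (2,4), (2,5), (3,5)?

Step 1: Count edges incident to each vertex:
  deg(1) = 0 (neighbors: none)
  deg(2) = 2 (neighbors: 4, 5)
  deg(3) = 1 (neighbors: 5)
  deg(4) = 1 (neighbors: 2)
  deg(5) = 2 (neighbors: 2, 3)

Step 2: Find maximum:
  max(0, 2, 1, 1, 2) = 2 (vertex 2)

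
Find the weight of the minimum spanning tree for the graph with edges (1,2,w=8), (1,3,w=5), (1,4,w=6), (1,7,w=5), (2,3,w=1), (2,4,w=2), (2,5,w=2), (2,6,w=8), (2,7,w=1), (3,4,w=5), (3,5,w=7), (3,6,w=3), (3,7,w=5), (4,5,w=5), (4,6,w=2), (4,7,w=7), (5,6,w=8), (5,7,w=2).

Apply Kruskal's algorithm (sort edges by weight, add if no cycle):

Sorted edges by weight:
  (2,7) w=1
  (2,3) w=1
  (2,4) w=2
  (2,5) w=2
  (4,6) w=2
  (5,7) w=2
  (3,6) w=3
  (1,7) w=5
  (1,3) w=5
  (3,4) w=5
  (3,7) w=5
  (4,5) w=5
  (1,4) w=6
  (3,5) w=7
  (4,7) w=7
  (1,2) w=8
  (2,6) w=8
  (5,6) w=8

Add edge (2,7) w=1 -- no cycle. Running total: 1
Add edge (2,3) w=1 -- no cycle. Running total: 2
Add edge (2,4) w=2 -- no cycle. Running total: 4
Add edge (2,5) w=2 -- no cycle. Running total: 6
Add edge (4,6) w=2 -- no cycle. Running total: 8
Skip edge (5,7) w=2 -- would create cycle
Skip edge (3,6) w=3 -- would create cycle
Add edge (1,7) w=5 -- no cycle. Running total: 13

MST edges: (2,7,w=1), (2,3,w=1), (2,4,w=2), (2,5,w=2), (4,6,w=2), (1,7,w=5)
Total MST weight: 1 + 1 + 2 + 2 + 2 + 5 = 13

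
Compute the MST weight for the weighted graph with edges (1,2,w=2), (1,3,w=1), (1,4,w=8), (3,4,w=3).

Apply Kruskal's algorithm (sort edges by weight, add if no cycle):

Sorted edges by weight:
  (1,3) w=1
  (1,2) w=2
  (3,4) w=3
  (1,4) w=8

Add edge (1,3) w=1 -- no cycle. Running total: 1
Add edge (1,2) w=2 -- no cycle. Running total: 3
Add edge (3,4) w=3 -- no cycle. Running total: 6

MST edges: (1,3,w=1), (1,2,w=2), (3,4,w=3)
Total MST weight: 1 + 2 + 3 = 6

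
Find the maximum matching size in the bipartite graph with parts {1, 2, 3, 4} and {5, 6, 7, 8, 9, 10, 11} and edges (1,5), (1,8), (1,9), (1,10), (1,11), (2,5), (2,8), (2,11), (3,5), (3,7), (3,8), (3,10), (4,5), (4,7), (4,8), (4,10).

Step 1: List the neighbors of each left vertex:
  1: 5, 8, 9, 10, 11
  2: 5, 8, 11
  3: 5, 7, 8, 10
  4: 5, 7, 8, 10

Step 2: Greedily match left vertices, then look for augmenting paths:
  Match 1 -- 5
  Match 2 -- 8
  Match 3 -- 7
  Match 4 -- 10
  No augmenting path remains.

Step 3: Verify this is maximum:
  Matching size 4 = min(|L|, |R|) = min(4, 7), which is an upper bound, so this matching is maximum.

Maximum matching: {(1,5), (2,8), (3,7), (4,10)}
Size: 4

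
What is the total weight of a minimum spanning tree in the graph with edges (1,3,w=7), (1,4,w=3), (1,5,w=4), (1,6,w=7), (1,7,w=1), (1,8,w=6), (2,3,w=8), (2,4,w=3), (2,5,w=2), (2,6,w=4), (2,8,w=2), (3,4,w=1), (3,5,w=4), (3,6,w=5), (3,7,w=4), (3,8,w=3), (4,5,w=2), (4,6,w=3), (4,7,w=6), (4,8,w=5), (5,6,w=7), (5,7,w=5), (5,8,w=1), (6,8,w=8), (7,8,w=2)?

Apply Kruskal's algorithm (sort edges by weight, add if no cycle):

Sorted edges by weight:
  (1,7) w=1
  (3,4) w=1
  (5,8) w=1
  (2,8) w=2
  (2,5) w=2
  (4,5) w=2
  (7,8) w=2
  (1,4) w=3
  (2,4) w=3
  (3,8) w=3
  (4,6) w=3
  (1,5) w=4
  (2,6) w=4
  (3,7) w=4
  (3,5) w=4
  (3,6) w=5
  (4,8) w=5
  (5,7) w=5
  (1,8) w=6
  (4,7) w=6
  (1,6) w=7
  (1,3) w=7
  (5,6) w=7
  (2,3) w=8
  (6,8) w=8

Add edge (1,7) w=1 -- no cycle. Running total: 1
Add edge (3,4) w=1 -- no cycle. Running total: 2
Add edge (5,8) w=1 -- no cycle. Running total: 3
Add edge (2,8) w=2 -- no cycle. Running total: 5
Skip edge (2,5) w=2 -- would create cycle
Add edge (4,5) w=2 -- no cycle. Running total: 7
Add edge (7,8) w=2 -- no cycle. Running total: 9
Skip edge (1,4) w=3 -- would create cycle
Skip edge (2,4) w=3 -- would create cycle
Skip edge (3,8) w=3 -- would create cycle
Add edge (4,6) w=3 -- no cycle. Running total: 12

MST edges: (1,7,w=1), (3,4,w=1), (5,8,w=1), (2,8,w=2), (4,5,w=2), (7,8,w=2), (4,6,w=3)
Total MST weight: 1 + 1 + 1 + 2 + 2 + 2 + 3 = 12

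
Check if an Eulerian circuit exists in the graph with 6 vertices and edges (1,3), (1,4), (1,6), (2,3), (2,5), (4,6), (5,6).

Step 1: Find the degree of each vertex:
  deg(1) = 3
  deg(2) = 2
  deg(3) = 2
  deg(4) = 2
  deg(5) = 2
  deg(6) = 3

Step 2: Count vertices with odd degree:
  Odd-degree vertices: 1, 6 (2 total)

Step 3: Apply Euler's theorem:
  - Eulerian circuit exists iff graph is connected and all vertices have even degree
  - Eulerian path exists iff graph is connected and has 0 or 2 odd-degree vertices

Graph is connected with exactly 2 odd-degree vertices (1, 6).
Eulerian path exists (starting and ending at the odd-degree vertices), but no Eulerian circuit.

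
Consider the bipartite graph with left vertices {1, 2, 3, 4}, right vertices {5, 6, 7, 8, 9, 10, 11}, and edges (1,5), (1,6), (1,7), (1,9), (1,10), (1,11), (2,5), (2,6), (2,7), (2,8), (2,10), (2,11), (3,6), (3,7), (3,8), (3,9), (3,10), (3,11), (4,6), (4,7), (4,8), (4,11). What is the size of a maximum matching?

Step 1: List the neighbors of each left vertex:
  1: 5, 6, 7, 9, 10, 11
  2: 5, 6, 7, 8, 10, 11
  3: 6, 7, 8, 9, 10, 11
  4: 6, 7, 8, 11

Step 2: Greedily match left vertices, then look for augmenting paths:
  Match 1 -- 5
  Match 2 -- 6
  Match 3 -- 7
  Match 4 -- 8
  No augmenting path remains.

Step 3: Verify this is maximum:
  Matching size 4 = min(|L|, |R|) = min(4, 7), which is an upper bound, so this matching is maximum.

Maximum matching: {(1,5), (2,6), (3,7), (4,8)}
Size: 4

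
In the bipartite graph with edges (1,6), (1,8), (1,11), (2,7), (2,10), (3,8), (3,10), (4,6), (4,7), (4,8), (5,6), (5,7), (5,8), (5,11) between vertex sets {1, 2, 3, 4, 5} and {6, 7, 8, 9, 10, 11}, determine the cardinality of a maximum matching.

Step 1: List the neighbors of each left vertex:
  1: 6, 8, 11
  2: 7, 10
  3: 8, 10
  4: 6, 7, 8
  5: 6, 7, 8, 11

Step 2: Greedily match left vertices, then look for augmenting paths:
  Match 1 -- 6
  Match 2 -- 10
  Match 3 -- 8
  Match 4 -- 7
  Match 5 -- 11
  No augmenting path remains.

Step 3: Verify this is maximum:
  Matching size 5 = min(|L|, |R|) = min(5, 6), which is an upper bound, so this matching is maximum.

Maximum matching: {(1,6), (2,10), (3,8), (4,7), (5,11)}
Size: 5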